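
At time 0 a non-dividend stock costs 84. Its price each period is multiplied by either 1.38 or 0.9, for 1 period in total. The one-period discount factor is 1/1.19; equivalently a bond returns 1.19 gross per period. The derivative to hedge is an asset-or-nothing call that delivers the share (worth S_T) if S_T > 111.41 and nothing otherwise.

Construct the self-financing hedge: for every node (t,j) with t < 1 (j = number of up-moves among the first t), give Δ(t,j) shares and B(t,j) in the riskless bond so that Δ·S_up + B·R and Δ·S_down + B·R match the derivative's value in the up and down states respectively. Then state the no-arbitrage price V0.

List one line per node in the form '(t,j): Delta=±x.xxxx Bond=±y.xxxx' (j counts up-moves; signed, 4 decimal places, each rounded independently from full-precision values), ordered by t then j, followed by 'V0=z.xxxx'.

Under the risk-neutral measure, an up-move has probability p* = (R−d)/(u−d) = 0.6042 and values discount at R = 1.19.
Terminal values V(1,·): V(1,0)=0.0000, V(1,1)=115.9200
  t=0,j=0: stock 84.0000 → up 115.9200 (V=115.9200), down 75.6000 (V=0.0000). Price 58.8529; hedge Δ=2.8750, bond B=-182.6471.
Self-financing check: at every node Δ·S+B equals the discounted successor values.

(0,0): Delta=2.8750 Bond=-182.6471
V0=58.8529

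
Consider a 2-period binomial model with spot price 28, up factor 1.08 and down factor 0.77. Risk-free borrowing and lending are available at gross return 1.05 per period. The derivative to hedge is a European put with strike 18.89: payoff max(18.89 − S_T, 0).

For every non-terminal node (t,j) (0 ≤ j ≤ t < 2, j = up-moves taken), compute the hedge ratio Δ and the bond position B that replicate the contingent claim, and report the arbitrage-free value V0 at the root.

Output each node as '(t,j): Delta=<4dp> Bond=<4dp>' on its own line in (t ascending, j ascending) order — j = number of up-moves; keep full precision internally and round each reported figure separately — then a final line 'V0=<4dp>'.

(0,0): Delta=-0.0243 Bond=0.6999
(1,0): Delta=-0.3425 Bond=7.5942
(1,1): Delta=0.0000 Bond=0.0000
V0=0.0194

The replicating-portfolio and risk-neutral prices coincide; use p* = (1.05−0.77)/(1.08−0.77) = 0.9032 for the latter.
Terminal values V(2,·): V(2,0)=2.2888, V(2,1)=0.0000, V(2,2)=0.0000
  t=1,j=0: stock 21.5600 → up 23.2848 (V=0.0000), down 16.6012 (V=2.2888). Price 0.2109; hedge Δ=-0.3425, bond B=7.5942.
  t=1,j=1: stock 30.2400 → up 32.6592 (V=0.0000), down 23.2848 (V=0.0000). Price 0.0000; hedge Δ=0.0000, bond B=0.0000.
  t=0,j=0: stock 28.0000 → up 30.2400 (V=0.0000), down 21.5600 (V=0.2109). Price 0.0194; hedge Δ=-0.0243, bond B=0.6999.
The time-0 hedge costs 0.0194, which is the no-arbitrage price.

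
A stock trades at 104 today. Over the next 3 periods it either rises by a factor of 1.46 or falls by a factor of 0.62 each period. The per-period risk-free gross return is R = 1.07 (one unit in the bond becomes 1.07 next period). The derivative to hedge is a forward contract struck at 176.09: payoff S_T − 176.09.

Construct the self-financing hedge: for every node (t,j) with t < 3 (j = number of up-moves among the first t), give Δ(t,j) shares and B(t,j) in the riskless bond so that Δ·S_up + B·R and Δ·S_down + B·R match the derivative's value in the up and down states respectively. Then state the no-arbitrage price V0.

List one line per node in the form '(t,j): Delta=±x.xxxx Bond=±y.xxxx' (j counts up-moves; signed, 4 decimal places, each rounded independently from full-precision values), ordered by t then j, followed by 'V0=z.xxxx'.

Under the risk-neutral measure, an up-move has probability p* = (R−d)/(u−d) = 0.5357 and values discount at R = 1.07.
At expiry t=3: V(3,0)=-151.3039, V(3,1)=-117.7227, V(3,2)=-38.6444, V(3,3)=147.5721
Node (2,0) S=39.9776: V=(p*·-117.7227+(1−p*)·-151.3039)/1.07=-124.5925; Δ=(-117.7227−-151.3039)/(58.3673−24.7861)=1.0000; B=V−Δ·S=-164.5701
Node (2,1) S=94.1408: V=(p*·-38.6444+(1−p*)·-117.7227)/1.07=-70.4293; Δ=(-38.6444−-117.7227)/(137.4456−58.3673)=1.0000; B=V−Δ·S=-164.5701
Node (2,2) S=221.6864: V=(p*·147.5721+(1−p*)·-38.6444)/1.07=57.1163; Δ=(147.5721−-38.6444)/(323.6621−137.4456)=1.0000; B=V−Δ·S=-164.5701
Node (1,0) S=64.4800: V=(p*·-70.4293+(1−p*)·-124.5925)/1.07=-89.3238; Δ=(-70.4293−-124.5925)/(94.1408−39.9776)=1.0000; B=V−Δ·S=-153.8038
Node (1,1) S=151.8400: V=(p*·57.1163+(1−p*)·-70.4293)/1.07=-1.9638; Δ=(57.1163−-70.4293)/(221.6864−94.1408)=1.0000; B=V−Δ·S=-153.8038
Node (0,0) S=104.0000: V=(p*·-1.9638+(1−p*)·-89.3238)/1.07=-39.7419; Δ=(-1.9638−-89.3238)/(151.8400−64.4800)=1.0000; B=V−Δ·S=-143.7419
Check: Δ(0,0)·S0 + B(0,0) = -39.7419 = V0.

(0,0): Delta=1.0000 Bond=-143.7419
(1,0): Delta=1.0000 Bond=-153.8038
(1,1): Delta=1.0000 Bond=-153.8038
(2,0): Delta=1.0000 Bond=-164.5701
(2,1): Delta=1.0000 Bond=-164.5701
(2,2): Delta=1.0000 Bond=-164.5701
V0=-39.7419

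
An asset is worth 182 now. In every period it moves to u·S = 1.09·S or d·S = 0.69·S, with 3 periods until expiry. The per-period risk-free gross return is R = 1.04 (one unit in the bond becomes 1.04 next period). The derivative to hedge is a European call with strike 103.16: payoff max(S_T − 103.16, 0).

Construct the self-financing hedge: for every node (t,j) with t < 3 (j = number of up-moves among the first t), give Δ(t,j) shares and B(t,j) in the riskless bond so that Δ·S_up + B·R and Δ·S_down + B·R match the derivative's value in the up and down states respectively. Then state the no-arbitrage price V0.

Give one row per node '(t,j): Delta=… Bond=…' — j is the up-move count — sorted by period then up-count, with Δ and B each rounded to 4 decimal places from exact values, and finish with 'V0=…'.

(0,0): Delta=0.9689 Bond=-85.6596
(1,0): Delta=0.7712 Bond=-64.2511
(1,1): Delta=0.9868 Bond=-92.6338
(2,0): Delta=0.0000 Bond=0.0000
(2,1): Delta=0.8409 Bond=-76.3671
(2,2): Delta=1.0000 Bond=-99.1923
V0=90.6841

Under the risk-neutral measure, an up-move has probability p* = (R−d)/(u−d) = 0.8750 and values discount at R = 1.04.
Terminal values V(3,·): V(3,0)=0.0000, V(3,1)=0.0000, V(3,2)=46.0416, V(3,3)=132.5353
Node (2,0) S=86.6502: V=(p*·0.0000+(1−p*)·0.0000)/1.04=0.0000; Δ=(0.0000−0.0000)/(94.4487−59.7886)=0.0000; B=V−Δ·S=0.0000
Node (2,1) S=136.8822: V=(p*·46.0416+(1−p*)·0.0000)/1.04=38.7369; Δ=(46.0416−0.0000)/(149.2016−94.4487)=0.8409; B=V−Δ·S=-76.3671
Node (2,2) S=216.2342: V=(p*·132.5353+(1−p*)·46.0416)/1.04=117.0419; Δ=(132.5353−46.0416)/(235.6953−149.2016)=1.0000; B=V−Δ·S=-99.1923
Node (1,0) S=125.5800: V=(p*·38.7369+(1−p*)·0.0000)/1.04=32.5912; Δ=(38.7369−0.0000)/(136.8822−86.6502)=0.7712; B=V−Δ·S=-64.2511
Node (1,1) S=198.3800: V=(p*·117.0419+(1−p*)·38.7369)/1.04=103.1286; Δ=(117.0419−38.7369)/(216.2342−136.8822)=0.9868; B=V−Δ·S=-92.6338
Node (0,0) S=182.0000: V=(p*·103.1286+(1−p*)·32.5912)/1.04=90.6841; Δ=(103.1286−32.5912)/(198.3800−125.5800)=0.9689; B=V−Δ·S=-85.6596
Self-financing check: at every node Δ·S+B equals the discounted successor values.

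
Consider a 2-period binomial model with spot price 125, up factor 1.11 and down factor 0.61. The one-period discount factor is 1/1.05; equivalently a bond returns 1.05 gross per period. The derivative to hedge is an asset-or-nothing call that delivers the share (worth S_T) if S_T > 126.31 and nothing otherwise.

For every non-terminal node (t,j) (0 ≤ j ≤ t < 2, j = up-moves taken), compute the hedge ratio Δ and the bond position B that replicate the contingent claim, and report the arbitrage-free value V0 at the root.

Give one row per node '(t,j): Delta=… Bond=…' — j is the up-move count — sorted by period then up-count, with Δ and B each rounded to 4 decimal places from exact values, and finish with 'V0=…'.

The replicating-portfolio and risk-neutral prices coincide; use p* = (1.05−0.61)/(1.11−0.61) = 0.8800 for the latter.
Terminal payoffs: V(2,0)=0.0000, V(2,1)=0.0000, V(2,2)=154.0125
  t=1,j=0: stock 76.2500 → up 84.6375 (V=0.0000), down 46.5125 (V=0.0000). Price 0.0000; hedge Δ=0.0000, bond B=0.0000.
  t=1,j=1: stock 138.7500 → up 154.0125 (V=154.0125), down 84.6375 (V=0.0000). Price 129.0771; hedge Δ=2.2200, bond B=-178.9479.
  t=0,j=0: stock 125.0000 → up 138.7500 (V=129.0771), down 76.2500 (V=0.0000). Price 108.1789; hedge Δ=2.0652, bond B=-149.9753.
Check: Δ(0,0)·S0 + B(0,0) = 108.1789 = V0.

(0,0): Delta=2.0652 Bond=-149.9753
(1,0): Delta=0.0000 Bond=0.0000
(1,1): Delta=2.2200 Bond=-178.9479
V0=108.1789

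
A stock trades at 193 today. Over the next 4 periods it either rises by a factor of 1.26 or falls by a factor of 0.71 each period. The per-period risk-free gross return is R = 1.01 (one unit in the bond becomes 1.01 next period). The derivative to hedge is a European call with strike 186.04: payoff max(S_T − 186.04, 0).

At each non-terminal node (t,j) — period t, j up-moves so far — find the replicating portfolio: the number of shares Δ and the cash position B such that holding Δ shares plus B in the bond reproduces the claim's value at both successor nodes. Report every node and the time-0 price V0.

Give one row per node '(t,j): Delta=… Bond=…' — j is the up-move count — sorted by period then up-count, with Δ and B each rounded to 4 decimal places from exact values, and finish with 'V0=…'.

(0,0): Delta=0.6418 Bond=-73.3395
(1,0): Delta=0.3408 Bond=-32.8310
(1,1): Delta=0.7831 Bond=-108.4412
(2,0): Delta=0.0000 Bond=0.0000
(2,1): Delta=0.5009 Bond=-60.7921
(2,2): Delta=0.9157 Bond=-150.1369
(3,0): Delta=0.0000 Bond=0.0000
(3,1): Delta=0.0000 Bond=0.0000
(3,2): Delta=0.7361 Bond=-112.5667
(3,3): Delta=1.0000 Bond=-184.1980
V0=50.5269

Since d<R<u, set p* = (R−d)/(u−d) = 0.5455; price each node as the discounted p*-expectation of its children.
At expiry t=4: V(4,0)=0.0000, V(4,1)=0.0000, V(4,2)=0.0000, V(4,3)=88.0715, V(4,4)=300.4114
  t=3,j=0: stock 69.0768 → up 87.0368 (V=0.0000), down 49.0445 (V=0.0000). Price 0.0000; hedge Δ=0.0000, bond B=0.0000.
  t=3,j=1: stock 122.5870 → up 154.4597 (V=0.0000), down 87.0368 (V=0.0000). Price 0.0000; hedge Δ=0.0000, bond B=0.0000.
  t=3,j=2: stock 217.5488 → up 274.1115 (V=88.0715), down 154.4597 (V=0.0000). Price 47.5634; hedge Δ=0.7361, bond B=-112.5667.
  t=3,j=3: stock 386.0726 → up 486.4514 (V=300.4114), down 274.1115 (V=88.0715). Price 201.8745; hedge Δ=1.0000, bond B=-184.1980.
  t=2,j=0: stock 97.2913 → up 122.5870 (V=0.0000), down 69.0768 (V=0.0000). Price 0.0000; hedge Δ=0.0000, bond B=0.0000.
  t=2,j=1: stock 172.6578 → up 217.5488 (V=47.5634), down 122.5870 (V=0.0000). Price 25.6868; hedge Δ=0.5009, bond B=-60.7921.
  t=2,j=2: stock 306.4068 → up 386.0726 (V=201.8745), down 217.5488 (V=47.5634). Price 130.4288; hedge Δ=0.9157, bond B=-150.1369.
  t=1,j=0: stock 137.0300 → up 172.6578 (V=25.6868), down 97.2913 (V=0.0000). Price 13.8723; hedge Δ=0.3408, bond B=-32.8310.
  t=1,j=1: stock 243.1800 → up 306.4068 (V=130.4288), down 172.6578 (V=25.6868). Price 81.9988; hedge Δ=0.7831, bond B=-108.4412.
  t=0,j=0: stock 193.0000 → up 243.1800 (V=81.9988), down 137.0300 (V=13.8723). Price 50.5269; hedge Δ=0.6418, bond B=-73.3395.
Root portfolio cost Δ·193+B reproduces V0=50.5269.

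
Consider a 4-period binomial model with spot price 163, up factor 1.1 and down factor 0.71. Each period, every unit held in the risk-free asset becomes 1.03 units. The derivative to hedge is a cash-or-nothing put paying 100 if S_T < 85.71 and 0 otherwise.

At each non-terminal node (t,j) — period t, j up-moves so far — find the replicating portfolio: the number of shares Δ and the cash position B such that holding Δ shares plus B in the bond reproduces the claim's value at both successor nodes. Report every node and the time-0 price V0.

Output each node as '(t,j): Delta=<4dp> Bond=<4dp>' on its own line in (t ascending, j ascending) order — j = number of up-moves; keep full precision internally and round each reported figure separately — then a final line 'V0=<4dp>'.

(0,0): Delta=-0.1142 Bond=20.3863
(1,0): Delta=-0.6151 Bond=78.9747
(1,1): Delta=-0.0434 Bond=8.3154
(2,0): Delta=-2.4859 Bond=235.0602
(2,1): Delta=-0.3510 Bond=47.7185
(2,2): Delta=0.0000 Bond=0.0000
(3,0): Delta=0.0000 Bond=97.0874
(3,1): Delta=-2.8369 Bond=273.8362
(3,2): Delta=0.0000 Bond=0.0000
(3,3): Delta=0.0000 Bond=0.0000
V0=1.7784

The replicating-portfolio and risk-neutral prices coincide; use p* = (1.03−0.71)/(1.1−0.71) = 0.8205 for the latter.
Terminal values V(4,·): V(4,0)=100.0000, V(4,1)=100.0000, V(4,2)=0.0000, V(4,3)=0.0000, V(4,4)=0.0000
  t=3,j=0: stock 58.3395 → up 64.1734 (V=100.0000), down 41.4210 (V=100.0000). Price 97.0874; hedge Δ=0.0000, bond B=97.0874.
  t=3,j=1: stock 90.3851 → up 99.4236 (V=0.0000), down 64.1734 (V=100.0000). Price 17.4259; hedge Δ=-2.8369, bond B=273.8362.
  t=3,j=2: stock 140.0333 → up 154.0366 (V=0.0000), down 99.4236 (V=0.0000). Price 0.0000; hedge Δ=0.0000, bond B=0.0000.
  t=3,j=3: stock 216.9530 → up 238.6483 (V=0.0000), down 154.0366 (V=0.0000). Price 0.0000; hedge Δ=0.0000, bond B=0.0000.
  t=2,j=0: stock 82.1683 → up 90.3851 (V=17.4259), down 58.3395 (V=97.0874). Price 30.8001; hedge Δ=-2.4859, bond B=235.0602.
  t=2,j=1: stock 127.3030 → up 140.0333 (V=0.0000), down 90.3851 (V=17.4259). Price 3.0366; hedge Δ=-0.3510, bond B=47.7185.
  t=2,j=2: stock 197.2300 → up 216.9530 (V=0.0000), down 140.0333 (V=0.0000). Price 0.0000; hedge Δ=0.0000, bond B=0.0000.
  t=1,j=0: stock 115.7300 → up 127.3030 (V=3.0366), down 82.1683 (V=30.8001). Price 7.7862; hedge Δ=-0.6151, bond B=78.9747.
  t=1,j=1: stock 179.3000 → up 197.2300 (V=0.0000), down 127.3030 (V=3.0366). Price 0.5292; hedge Δ=-0.0434, bond B=8.3154.
  t=0,j=0: stock 163.0000 → up 179.3000 (V=0.5292), down 115.7300 (V=7.7862). Price 1.7784; hedge Δ=-0.1142, bond B=20.3863.
The time-0 hedge costs 1.7784, which is the no-arbitrage price.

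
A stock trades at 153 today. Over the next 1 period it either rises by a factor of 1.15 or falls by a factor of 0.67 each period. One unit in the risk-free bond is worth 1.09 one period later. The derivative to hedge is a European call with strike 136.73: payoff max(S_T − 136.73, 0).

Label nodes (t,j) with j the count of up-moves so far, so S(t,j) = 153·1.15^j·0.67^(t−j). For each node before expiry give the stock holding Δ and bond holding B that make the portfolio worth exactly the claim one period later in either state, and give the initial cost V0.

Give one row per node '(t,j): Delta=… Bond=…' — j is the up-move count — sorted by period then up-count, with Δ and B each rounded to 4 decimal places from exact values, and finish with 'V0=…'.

(0,0): Delta=0.5340 Bond=-50.2244
V0=31.4839

Risk-neutral probability p* = (R−d)/(u−d) = (1.09−0.67)/(1.15−0.67) = 0.8750.
Payoff layer (t=1): V(1,0)=0.0000, V(1,1)=39.2200
Node (0,0) S=153.0000: V=(p*·39.2200+(1−p*)·0.0000)/1.09=31.4839; Δ=(39.2200−0.0000)/(175.9500−102.5100)=0.5340; B=V−Δ·S=-50.2244
Each (Δ,B) replicates both successor values, so the strategy is self-financing and V0 is arbitrage-free.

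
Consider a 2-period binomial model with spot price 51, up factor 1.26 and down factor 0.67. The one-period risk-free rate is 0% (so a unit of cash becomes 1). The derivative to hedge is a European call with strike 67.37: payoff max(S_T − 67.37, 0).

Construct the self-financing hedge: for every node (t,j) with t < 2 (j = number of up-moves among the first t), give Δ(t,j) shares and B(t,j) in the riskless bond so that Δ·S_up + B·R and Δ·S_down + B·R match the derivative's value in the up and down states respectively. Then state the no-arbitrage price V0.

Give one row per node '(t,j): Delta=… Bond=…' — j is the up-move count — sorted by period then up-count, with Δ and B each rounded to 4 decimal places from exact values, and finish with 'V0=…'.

(0,0): Delta=0.2528 Bond=-8.6367
(1,0): Delta=0.0000 Bond=0.0000
(1,1): Delta=0.3586 Bond=-15.4413
V0=4.2539

The replicating-portfolio and risk-neutral prices coincide; use p* = (1−0.67)/(1.26−0.67) = 0.5593 for the latter.
Terminal values V(2,·): V(2,0)=0.0000, V(2,1)=0.0000, V(2,2)=13.5976
(1,0): S=34.1700. Δ = (V_up−V_dn)/(S_up−S_dn) = (0.0000−0.0000)/(43.0542−22.8939) = 0.0000. V = [p*·0.0000 + (1−p*)·0.0000]/1 = 0.0000. B = V − Δ·S = 0.0000.
(1,1): S=64.2600. Δ = (V_up−V_dn)/(S_up−S_dn) = (13.5976−0.0000)/(80.9676−43.0542) = 0.3586. V = [p*·13.5976 + (1−p*)·0.0000]/1 = 7.6054. B = V − Δ·S = -15.4413.
(0,0): S=51.0000. Δ = (V_up−V_dn)/(S_up−S_dn) = (7.6054−0.0000)/(64.2600−34.1700) = 0.2528. V = [p*·7.6054 + (1−p*)·0.0000]/1 = 4.2539. B = V − Δ·S = -8.6367.
Self-financing check: at every node Δ·S+B equals the discounted successor values.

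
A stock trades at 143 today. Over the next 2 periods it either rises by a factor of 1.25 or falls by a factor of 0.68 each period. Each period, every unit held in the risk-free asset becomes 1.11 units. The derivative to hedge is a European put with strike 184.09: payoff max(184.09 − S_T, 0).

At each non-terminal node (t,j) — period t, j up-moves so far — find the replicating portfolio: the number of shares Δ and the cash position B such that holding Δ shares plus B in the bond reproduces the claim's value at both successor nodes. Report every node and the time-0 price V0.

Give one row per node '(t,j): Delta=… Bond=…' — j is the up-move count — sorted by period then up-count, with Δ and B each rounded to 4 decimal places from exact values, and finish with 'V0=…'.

No-arbitrage ⇒ martingale measure with p* = (R−d)/(u−d) = 0.7544.
At expiry t=2: V(2,0)=117.9668, V(2,1)=62.5400, V(2,2)=0.0000
  t=1,j=0: stock 97.2400 → up 121.5500 (V=62.5400), down 66.1232 (V=117.9668). Price 68.6068; hedge Δ=-1.0000, bond B=165.8468.
  t=1,j=1: stock 178.7500 → up 223.4375 (V=0.0000), down 121.5500 (V=62.5400). Price 13.8385; hedge Δ=-0.6138, bond B=123.5578.
  t=0,j=0: stock 143.0000 → up 178.7500 (V=13.8385), down 97.2400 (V=68.6068). Price 24.5859; hedge Δ=-0.6719, bond B=120.6708.
Each (Δ,B) replicates both successor values, so the strategy is self-financing and V0 is arbitrage-free.

(0,0): Delta=-0.6719 Bond=120.6708
(1,0): Delta=-1.0000 Bond=165.8468
(1,1): Delta=-0.6138 Bond=123.5578
V0=24.5859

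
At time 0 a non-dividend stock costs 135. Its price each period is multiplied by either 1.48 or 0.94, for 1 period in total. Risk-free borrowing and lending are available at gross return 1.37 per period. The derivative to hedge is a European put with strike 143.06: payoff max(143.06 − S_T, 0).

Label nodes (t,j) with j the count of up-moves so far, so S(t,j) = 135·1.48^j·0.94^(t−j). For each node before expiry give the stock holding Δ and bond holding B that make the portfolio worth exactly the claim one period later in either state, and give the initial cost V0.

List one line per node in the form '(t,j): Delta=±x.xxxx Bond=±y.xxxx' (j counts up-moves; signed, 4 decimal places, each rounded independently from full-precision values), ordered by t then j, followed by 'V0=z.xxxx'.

The replicating-portfolio and risk-neutral prices coincide; use p* = (1.37−0.94)/(1.48−0.94) = 0.7963 for the latter.
Terminal values V(1,·): V(1,0)=16.1600, V(1,1)=0.0000
  t=0,j=0: stock 135.0000 → up 199.8000 (V=0.0000), down 126.9000 (V=16.1600). Price 2.4028; hedge Δ=-0.2217, bond B=32.3287.
Self-financing check: at every node Δ·S+B equals the discounted successor values.

(0,0): Delta=-0.2217 Bond=32.3287
V0=2.4028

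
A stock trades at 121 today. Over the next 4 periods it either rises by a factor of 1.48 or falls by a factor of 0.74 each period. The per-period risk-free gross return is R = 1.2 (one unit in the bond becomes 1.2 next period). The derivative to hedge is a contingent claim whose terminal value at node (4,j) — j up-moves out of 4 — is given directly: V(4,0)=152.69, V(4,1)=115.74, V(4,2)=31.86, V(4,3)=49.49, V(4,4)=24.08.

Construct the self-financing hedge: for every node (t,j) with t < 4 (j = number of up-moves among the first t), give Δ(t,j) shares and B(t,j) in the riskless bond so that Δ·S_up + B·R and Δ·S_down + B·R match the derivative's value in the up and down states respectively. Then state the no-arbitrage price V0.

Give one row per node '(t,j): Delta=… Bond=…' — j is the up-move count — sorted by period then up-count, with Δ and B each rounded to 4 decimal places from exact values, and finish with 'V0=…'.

(0,0): Delta=-0.1471 Bond=42.3434
(1,0): Delta=-0.3976 Bond=73.2373
(1,1): Delta=-0.0709 Bond=37.1621
(2,0): Delta=-1.1238 Bond=136.0026
(2,1): Delta=-0.1766 Bond=58.5955
(2,2): Delta=-0.0388 Bond=36.0721
(3,0): Delta=-1.0184 Bond=158.0333
(3,1): Delta=-1.1559 Bond=166.3500
(3,2): Delta=0.1215 Bond=11.8583
(3,3): Delta=-0.0875 Bond=62.4167
V0=24.5385

Risk-neutral probability p* = (R−d)/(u−d) = (1.2−0.74)/(1.48−0.74) = 0.6216.
Terminal values V(4,·): V(4,0)=152.6900, V(4,1)=115.7400, V(4,2)=31.8600, V(4,3)=49.4900, V(4,4)=24.0800
Node (3,0) S=49.0321: V=(p*·115.7400+(1−p*)·152.6900)/1.2=108.1009; Δ=(115.7400−152.6900)/(72.5675−36.2838)=-1.0184; B=V−Δ·S=158.0333
Node (3,1) S=98.0642: V=(p*·31.8600+(1−p*)·115.7400)/1.2=52.9986; Δ=(31.8600−115.7400)/(145.1350−72.5675)=-1.1559; B=V−Δ·S=166.3500
Node (3,2) S=196.1284: V=(p*·49.4900+(1−p*)·31.8600)/1.2=35.6827; Δ=(49.4900−31.8600)/(290.2701−145.1350)=0.1215; B=V−Δ·S=11.8583
Node (3,3) S=392.2568: V=(p*·24.0800+(1−p*)·49.4900)/1.2=28.0788; Δ=(24.0800−49.4900)/(580.5401−290.2701)=-0.0875; B=V−Δ·S=62.4167
Node (2,0) S=66.2596: V=(p*·52.9986+(1−p*)·108.1009)/1.2=61.5401; Δ=(52.9986−108.1009)/(98.0642−49.0321)=-1.1238; B=V−Δ·S=136.0026
Node (2,1) S=132.5192: V=(p*·35.6827+(1−p*)·52.9986)/1.2=35.1955; Δ=(35.6827−52.9986)/(196.1284−98.0642)=-0.1766; B=V−Δ·S=58.5955
Node (2,2) S=265.0384: V=(p*·28.0788+(1−p*)·35.6827)/1.2=25.7966; Δ=(28.0788−35.6827)/(392.2568−196.1284)=-0.0388; B=V−Δ·S=36.0721
Node (1,0) S=89.5400: V=(p*·35.1955+(1−p*)·61.5401)/1.2=37.6365; Δ=(35.1955−61.5401)/(132.5192−66.2596)=-0.3976; B=V−Δ·S=73.2373
Node (1,1) S=179.0800: V=(p*·25.7966+(1−p*)·35.1955)/1.2=24.4608; Δ=(25.7966−35.1955)/(265.0384−132.5192)=-0.0709; B=V−Δ·S=37.1621
Node (0,0) S=121.0000: V=(p*·24.4608+(1−p*)·37.6365)/1.2=24.5385; Δ=(24.4608−37.6365)/(179.0800−89.5400)=-0.1471; B=V−Δ·S=42.3434
Each (Δ,B) replicates both successor values, so the strategy is self-financing and V0 is arbitrage-free.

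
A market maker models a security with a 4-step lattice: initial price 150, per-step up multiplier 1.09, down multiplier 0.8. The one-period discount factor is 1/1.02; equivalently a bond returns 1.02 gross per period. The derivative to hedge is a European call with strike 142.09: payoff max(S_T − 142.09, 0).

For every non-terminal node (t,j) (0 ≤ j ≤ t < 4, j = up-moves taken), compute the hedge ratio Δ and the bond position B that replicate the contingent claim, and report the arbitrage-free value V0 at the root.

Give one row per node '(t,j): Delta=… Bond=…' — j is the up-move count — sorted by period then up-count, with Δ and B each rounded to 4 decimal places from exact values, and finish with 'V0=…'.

The replicating-portfolio and risk-neutral prices coincide; use p* = (1.02−0.8)/(1.09−0.8) = 0.7586 for the latter.
Terminal payoffs: V(4,0)=0.0000, V(4,1)=0.0000, V(4,2)=0.0000, V(4,3)=13.3135, V(4,4)=69.6472
  t=3,j=0: stock 76.8000 → up 83.7120 (V=0.0000), down 61.4400 (V=0.0000). Price 0.0000; hedge Δ=0.0000, bond B=0.0000.
  t=3,j=1: stock 104.6400 → up 114.0576 (V=0.0000), down 83.7120 (V=0.0000). Price 0.0000; hedge Δ=0.0000, bond B=0.0000.
  t=3,j=2: stock 142.5720 → up 155.4035 (V=13.3135), down 114.0576 (V=0.0000). Price 9.9018; hedge Δ=0.3220, bond B=-36.0067.
  t=3,j=3: stock 194.2544 → up 211.7372 (V=69.6472), down 155.4035 (V=13.3135). Price 54.9504; hedge Δ=1.0000, bond B=-139.3039.
  t=2,j=0: stock 96.0000 → up 104.6400 (V=0.0000), down 76.8000 (V=0.0000). Price 0.0000; hedge Δ=0.0000, bond B=0.0000.
  t=2,j=1: stock 130.8000 → up 142.5720 (V=9.9018), down 104.6400 (V=0.0000). Price 7.3645; hedge Δ=0.2610, bond B=-26.7798.
  t=2,j=2: stock 178.2150 → up 194.2544 (V=54.9504), down 142.5720 (V=9.9018). Price 43.2124; hedge Δ=0.8716, bond B=-112.1276.
  t=1,j=0: stock 120.0000 → up 130.8000 (V=7.3645), down 96.0000 (V=0.0000). Price 5.4773; hedge Δ=0.2116, bond B=-19.9174.
  t=1,j=1: stock 163.5000 → up 178.2150 (V=43.2124), down 130.8000 (V=7.3645). Price 33.8818; hedge Δ=0.7560, bond B=-89.7318.
  t=0,j=0: stock 150.0000 → up 163.5000 (V=33.8818), down 120.0000 (V=5.4773). Price 26.4956; hedge Δ=0.6530, bond B=-71.4510.
Root portfolio cost Δ·150+B reproduces V0=26.4956.

(0,0): Delta=0.6530 Bond=-71.4510
(1,0): Delta=0.2116 Bond=-19.9174
(1,1): Delta=0.7560 Bond=-89.7318
(2,0): Delta=0.0000 Bond=0.0000
(2,1): Delta=0.2610 Bond=-26.7798
(2,2): Delta=0.8716 Bond=-112.1276
(3,0): Delta=0.0000 Bond=0.0000
(3,1): Delta=0.0000 Bond=0.0000
(3,2): Delta=0.3220 Bond=-36.0067
(3,3): Delta=1.0000 Bond=-139.3039
V0=26.4956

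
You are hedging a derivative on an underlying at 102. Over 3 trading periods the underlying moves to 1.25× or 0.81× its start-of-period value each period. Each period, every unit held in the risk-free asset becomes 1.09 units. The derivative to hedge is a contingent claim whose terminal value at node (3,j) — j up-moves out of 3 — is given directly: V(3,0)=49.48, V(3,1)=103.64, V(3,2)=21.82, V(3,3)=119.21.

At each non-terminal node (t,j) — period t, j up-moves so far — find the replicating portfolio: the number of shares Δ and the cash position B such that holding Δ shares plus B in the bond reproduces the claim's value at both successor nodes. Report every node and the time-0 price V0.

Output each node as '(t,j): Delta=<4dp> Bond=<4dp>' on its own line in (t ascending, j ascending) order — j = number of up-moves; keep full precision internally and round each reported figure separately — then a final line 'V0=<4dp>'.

Under the risk-neutral measure, an up-move has probability p* = (R−d)/(u−d) = 0.6364 and values discount at R = 1.09.
Terminal values V(3,·): V(3,0)=49.4800, V(3,1)=103.6400, V(3,2)=21.8200, V(3,3)=119.2100
  t=2,j=0: stock 66.9222 → up 83.6528 (V=103.6400), down 54.2070 (V=49.4800). Price 77.0142; hedge Δ=1.8393, bond B=-46.0767.
  t=2,j=1: stock 103.2750 → up 129.0938 (V=21.8200), down 83.6528 (V=103.6400). Price 47.3144; hedge Δ=-1.8006, bond B=233.2690.
  t=2,j=2: stock 159.3750 → up 199.2188 (V=119.2100), down 129.0938 (V=21.8200). Price 76.8766; hedge Δ=1.3888, bond B=-144.4643.
  t=1,j=0: stock 82.6200 → up 103.2750 (V=47.3144), down 66.9222 (V=77.0142). Price 53.3159; hedge Δ=-0.8170, bond B=120.8153.
  t=1,j=1: stock 127.5000 → up 159.3750 (V=76.8766), down 103.2750 (V=47.3144). Price 60.6667; hedge Δ=0.5270, bond B=-6.5200.
  t=0,j=0: stock 102.0000 → up 127.5000 (V=60.6667), down 82.6200 (V=53.3159). Price 53.2052; hedge Δ=0.1638, bond B=36.4989.
Each (Δ,B) replicates both successor values, so the strategy is self-financing and V0 is arbitrage-free.

(0,0): Delta=0.1638 Bond=36.4989
(1,0): Delta=-0.8170 Bond=120.8153
(1,1): Delta=0.5270 Bond=-6.5200
(2,0): Delta=1.8393 Bond=-46.0767
(2,1): Delta=-1.8006 Bond=233.2690
(2,2): Delta=1.3888 Bond=-144.4643
V0=53.2052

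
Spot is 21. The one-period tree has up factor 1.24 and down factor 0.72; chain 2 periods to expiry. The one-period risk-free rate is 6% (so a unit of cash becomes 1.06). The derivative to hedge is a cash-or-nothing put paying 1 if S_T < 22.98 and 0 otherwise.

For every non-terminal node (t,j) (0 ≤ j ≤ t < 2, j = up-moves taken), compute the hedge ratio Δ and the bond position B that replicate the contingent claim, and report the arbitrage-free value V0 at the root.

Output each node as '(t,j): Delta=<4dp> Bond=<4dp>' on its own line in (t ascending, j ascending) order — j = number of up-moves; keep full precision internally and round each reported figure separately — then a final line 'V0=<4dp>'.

The replicating-portfolio and risk-neutral prices coincide; use p* = (1.06−0.72)/(1.24−0.72) = 0.6538 for the latter.
Terminal payoffs: V(2,0)=1.0000, V(2,1)=1.0000, V(2,2)=0.0000
  t=1,j=0: stock 15.1200 → up 18.7488 (V=1.0000), down 10.8864 (V=1.0000). Price 0.9434; hedge Δ=0.0000, bond B=0.9434.
  t=1,j=1: stock 26.0400 → up 32.2896 (V=0.0000), down 18.7488 (V=1.0000). Price 0.3266; hedge Δ=-0.0739, bond B=2.2496.
  t=0,j=0: stock 21.0000 → up 26.0400 (V=0.3266), down 15.1200 (V=0.9434). Price 0.5095; hedge Δ=-0.0565, bond B=1.6957.
Each (Δ,B) replicates both successor values, so the strategy is self-financing and V0 is arbitrage-free.

(0,0): Delta=-0.0565 Bond=1.6957
(1,0): Delta=0.0000 Bond=0.9434
(1,1): Delta=-0.0739 Bond=2.2496
V0=0.5095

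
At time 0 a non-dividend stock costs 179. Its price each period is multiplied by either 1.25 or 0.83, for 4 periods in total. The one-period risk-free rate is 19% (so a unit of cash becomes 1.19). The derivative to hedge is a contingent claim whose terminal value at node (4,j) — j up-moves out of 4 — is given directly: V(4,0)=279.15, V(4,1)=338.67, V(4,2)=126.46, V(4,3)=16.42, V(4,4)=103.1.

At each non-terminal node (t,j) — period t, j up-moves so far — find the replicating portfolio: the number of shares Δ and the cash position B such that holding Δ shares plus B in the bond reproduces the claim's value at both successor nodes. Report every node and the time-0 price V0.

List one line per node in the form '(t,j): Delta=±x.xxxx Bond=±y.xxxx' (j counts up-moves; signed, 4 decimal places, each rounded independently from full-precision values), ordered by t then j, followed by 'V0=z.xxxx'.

(0,0): Delta=0.0708 Bond=25.4369
(1,0): Delta=-1.4893 Bond=262.0608
(1,1): Delta=0.2435 Bond=-8.3619
(2,0): Delta=-2.8133 Bond=475.1230
(2,1): Delta=-1.3428 Bond=284.6407
(2,2): Delta=0.4190 Bond=-59.0492
(3,0): Delta=1.3846 Bond=135.7371
(3,1): Delta=-3.2779 Bond=637.0062
(3,2): Delta=-1.1286 Bond=289.0084
(3,3): Delta=0.5903 Bond=-130.1481
V0=38.1171

Risk-neutral probability p* = (R−d)/(u−d) = (1.19−0.83)/(1.25−0.83) = 0.8571.
Terminal values V(4,·): V(4,0)=279.1500, V(4,1)=338.6700, V(4,2)=126.4600, V(4,3)=16.4200, V(4,4)=103.1000
Node (3,0) S=102.3499: V=(p*·338.6700+(1−p*)·279.1500)/1.19=277.4514; Δ=(338.6700−279.1500)/(127.9373−84.9504)=1.3846; B=V−Δ·S=135.7371
Node (3,1) S=154.1414: V=(p*·126.4600+(1−p*)·338.6700)/1.19=131.7443; Δ=(126.4600−338.6700)/(192.6767−127.9373)=-3.2779; B=V−Δ·S=637.0062
Node (3,2) S=232.1406: V=(p*·16.4200+(1−p*)·126.4600)/1.19=27.0084; Δ=(16.4200−126.4600)/(290.1758−192.6767)=-1.1286; B=V−Δ·S=289.0084
Node (3,3) S=349.6094: V=(p*·103.1000+(1−p*)·16.4200)/1.19=76.2329; Δ=(103.1000−16.4200)/(437.0117−290.1758)=0.5903; B=V−Δ·S=-130.1481
Node (2,0) S=123.3131: V=(p*·131.7443+(1−p*)·277.4514)/1.19=128.2013; Δ=(131.7443−277.4514)/(154.1414−102.3499)=-2.8133; B=V−Δ·S=475.1230
Node (2,1) S=185.7125: V=(p*·27.0084+(1−p*)·131.7443)/1.19=35.2695; Δ=(27.0084−131.7443)/(232.1406−154.1414)=-1.3428; B=V−Δ·S=284.6407
Node (2,2) S=279.6875: V=(p*·76.2329+(1−p*)·27.0084)/1.19=58.1520; Δ=(76.2329−27.0084)/(349.6094−232.1406)=0.4190; B=V−Δ·S=-59.0492
Node (1,0) S=148.5700: V=(p*·35.2695+(1−p*)·128.2013)/1.19=40.7945; Δ=(35.2695−128.2013)/(185.7125−123.3131)=-1.4893; B=V−Δ·S=262.0608
Node (1,1) S=223.7500: V=(p*·58.1520+(1−p*)·35.2695)/1.19=46.1202; Δ=(58.1520−35.2695)/(279.6875−185.7125)=0.2435; B=V−Δ·S=-8.3619
Node (0,0) S=179.0000: V=(p*·46.1202+(1−p*)·40.7945)/1.19=38.1171; Δ=(46.1202−40.7945)/(223.7500−148.5700)=0.0708; B=V−Δ·S=25.4369
The time-0 hedge costs 38.1171, which is the no-arbitrage price.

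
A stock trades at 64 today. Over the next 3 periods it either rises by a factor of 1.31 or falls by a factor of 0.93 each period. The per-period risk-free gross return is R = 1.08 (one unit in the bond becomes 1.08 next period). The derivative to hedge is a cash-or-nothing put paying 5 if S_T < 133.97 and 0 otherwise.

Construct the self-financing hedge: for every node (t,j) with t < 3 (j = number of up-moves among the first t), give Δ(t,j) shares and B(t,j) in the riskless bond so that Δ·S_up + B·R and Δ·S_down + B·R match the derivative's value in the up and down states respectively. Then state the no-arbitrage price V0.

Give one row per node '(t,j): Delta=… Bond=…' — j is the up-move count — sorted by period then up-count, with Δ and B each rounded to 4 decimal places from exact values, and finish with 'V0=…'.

No-arbitrage ⇒ martingale measure with p* = (R−d)/(u−d) = 0.3947.
Payoff layer (t=3): V(3,0)=5.0000, V(3,1)=5.0000, V(3,2)=5.0000, V(3,3)=0.0000
  t=2,j=0: stock 55.3536 → up 72.5132 (V=5.0000), down 51.4788 (V=5.0000). Price 4.6296; hedge Δ=0.0000, bond B=4.6296.
  t=2,j=1: stock 77.9712 → up 102.1423 (V=5.0000), down 72.5132 (V=5.0000). Price 4.6296; hedge Δ=0.0000, bond B=4.6296.
  t=2,j=2: stock 109.8304 → up 143.8778 (V=0.0000), down 102.1423 (V=5.0000). Price 2.8021; hedge Δ=-0.1198, bond B=15.9600.
  t=1,j=0: stock 59.5200 → up 77.9712 (V=4.6296), down 55.3536 (V=4.6296). Price 4.2867; hedge Δ=0.0000, bond B=4.2867.
  t=1,j=1: stock 83.8400 → up 109.8304 (V=2.8021), down 77.9712 (V=4.6296). Price 3.6188; hedge Δ=-0.0574, bond B=8.4279.
  t=0,j=0: stock 64.0000 → up 83.8400 (V=3.6188), down 59.5200 (V=4.2867). Price 3.7250; hedge Δ=-0.0275, bond B=5.4828.
The time-0 hedge costs 3.7250, which is the no-arbitrage price.

(0,0): Delta=-0.0275 Bond=5.4828
(1,0): Delta=0.0000 Bond=4.2867
(1,1): Delta=-0.0574 Bond=8.4279
(2,0): Delta=0.0000 Bond=4.6296
(2,1): Delta=0.0000 Bond=4.6296
(2,2): Delta=-0.1198 Bond=15.9600
V0=3.7250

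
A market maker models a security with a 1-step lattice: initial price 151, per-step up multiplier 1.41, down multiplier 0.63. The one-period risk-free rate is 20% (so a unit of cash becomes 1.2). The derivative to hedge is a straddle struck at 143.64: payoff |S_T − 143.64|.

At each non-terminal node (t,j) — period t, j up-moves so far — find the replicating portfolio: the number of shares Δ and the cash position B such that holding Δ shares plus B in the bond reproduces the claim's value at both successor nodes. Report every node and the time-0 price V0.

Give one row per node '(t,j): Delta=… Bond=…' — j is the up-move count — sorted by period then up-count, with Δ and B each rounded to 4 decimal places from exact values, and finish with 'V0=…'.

(0,0): Delta=0.1763 Bond=26.4519
V0=53.0673

No-arbitrage ⇒ martingale measure with p* = (R−d)/(u−d) = 0.7308.
Terminal payoffs: V(1,0)=48.5100, V(1,1)=69.2700
Node (0,0) S=151.0000: V=(p*·69.2700+(1−p*)·48.5100)/1.2=53.0673; Δ=(69.2700−48.5100)/(212.9100−95.1300)=0.1763; B=V−Δ·S=26.4519
Each (Δ,B) replicates both successor values, so the strategy is self-financing and V0 is arbitrage-free.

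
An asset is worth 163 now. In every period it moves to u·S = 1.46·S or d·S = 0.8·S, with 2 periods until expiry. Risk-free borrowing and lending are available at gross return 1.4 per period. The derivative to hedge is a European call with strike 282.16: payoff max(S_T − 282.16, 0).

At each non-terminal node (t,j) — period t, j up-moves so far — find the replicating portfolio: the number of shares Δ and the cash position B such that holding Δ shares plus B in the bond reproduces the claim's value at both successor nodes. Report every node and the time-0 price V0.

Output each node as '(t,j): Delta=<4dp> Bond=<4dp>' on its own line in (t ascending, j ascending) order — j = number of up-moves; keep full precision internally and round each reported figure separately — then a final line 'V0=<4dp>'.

(0,0): Delta=0.3941 Bond=-36.7070
(1,0): Delta=0.0000 Bond=0.0000
(1,1): Delta=0.4157 Bond=-56.5288
V0=27.5303

Risk-neutral probability p* = (R−d)/(u−d) = (1.4−0.8)/(1.46−0.8) = 0.9091.
At expiry t=2: V(2,0)=0.0000, V(2,1)=0.0000, V(2,2)=65.2908
(1,0): S=130.4000. Δ = (V_up−V_dn)/(S_up−S_dn) = (0.0000−0.0000)/(190.3840−104.3200) = 0.0000. V = [p*·0.0000 + (1−p*)·0.0000]/1.4 = 0.0000. B = V − Δ·S = 0.0000.
(1,1): S=237.9800. Δ = (V_up−V_dn)/(S_up−S_dn) = (65.2908−0.0000)/(347.4508−190.3840) = 0.4157. V = [p*·65.2908 + (1−p*)·0.0000]/1.4 = 42.3966. B = V − Δ·S = -56.5288.
(0,0): S=163.0000. Δ = (V_up−V_dn)/(S_up−S_dn) = (42.3966−0.0000)/(237.9800−130.4000) = 0.3941. V = [p*·42.3966 + (1−p*)·0.0000]/1.4 = 27.5303. B = V − Δ·S = -36.7070.
Self-financing check: at every node Δ·S+B equals the discounted successor values.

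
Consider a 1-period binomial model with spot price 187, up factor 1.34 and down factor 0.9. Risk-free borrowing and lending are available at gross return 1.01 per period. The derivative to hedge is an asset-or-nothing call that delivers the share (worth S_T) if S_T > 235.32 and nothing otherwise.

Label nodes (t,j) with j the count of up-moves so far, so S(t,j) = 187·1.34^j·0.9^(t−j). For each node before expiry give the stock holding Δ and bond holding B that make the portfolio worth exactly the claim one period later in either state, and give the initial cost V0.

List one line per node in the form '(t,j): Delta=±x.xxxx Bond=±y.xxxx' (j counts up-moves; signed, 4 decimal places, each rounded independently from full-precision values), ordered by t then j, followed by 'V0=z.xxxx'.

(0,0): Delta=3.0455 Bond=-507.4752
V0=62.0248

Under the risk-neutral measure, an up-move has probability p* = (R−d)/(u−d) = 0.2500 and values discount at R = 1.01.
At expiry t=1: V(1,0)=0.0000, V(1,1)=250.5800
Node (0,0) S=187.0000: V=(p*·250.5800+(1−p*)·0.0000)/1.01=62.0248; Δ=(250.5800−0.0000)/(250.5800−168.3000)=3.0455; B=V−Δ·S=-507.4752
Self-financing check: at every node Δ·S+B equals the discounted successor values.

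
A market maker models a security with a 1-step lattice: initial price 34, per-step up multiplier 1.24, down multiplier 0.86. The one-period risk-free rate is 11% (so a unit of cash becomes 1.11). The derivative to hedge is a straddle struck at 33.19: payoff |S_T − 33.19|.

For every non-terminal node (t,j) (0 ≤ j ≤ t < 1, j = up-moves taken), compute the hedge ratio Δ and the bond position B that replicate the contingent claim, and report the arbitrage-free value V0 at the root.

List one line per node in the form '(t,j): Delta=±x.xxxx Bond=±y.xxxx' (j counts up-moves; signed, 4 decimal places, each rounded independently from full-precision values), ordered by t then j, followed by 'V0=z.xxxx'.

Since d<R<u, set p* = (R−d)/(u−d) = 0.6579; price each node as the discounted p*-expectation of its children.
Terminal payoffs: V(1,0)=3.9500, V(1,1)=8.9700
  t=0,j=0: stock 34.0000 → up 42.1600 (V=8.9700), down 29.2400 (V=3.9500). Price 6.5339; hedge Δ=0.3885, bond B=-6.6766.
Root portfolio cost Δ·34+B reproduces V0=6.5339.

(0,0): Delta=0.3885 Bond=-6.6766
V0=6.5339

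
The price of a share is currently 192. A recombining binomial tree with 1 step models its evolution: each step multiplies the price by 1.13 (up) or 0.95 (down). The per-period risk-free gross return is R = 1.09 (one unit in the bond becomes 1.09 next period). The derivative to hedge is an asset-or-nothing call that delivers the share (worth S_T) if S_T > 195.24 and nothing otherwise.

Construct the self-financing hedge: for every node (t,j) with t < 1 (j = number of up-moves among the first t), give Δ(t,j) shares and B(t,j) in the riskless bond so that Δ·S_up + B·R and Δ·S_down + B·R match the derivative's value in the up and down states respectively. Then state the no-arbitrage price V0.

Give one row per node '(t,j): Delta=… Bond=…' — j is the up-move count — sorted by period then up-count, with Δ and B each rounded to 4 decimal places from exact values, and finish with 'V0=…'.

Risk-neutral probability p* = (R−d)/(u−d) = (1.09−0.95)/(1.13−0.95) = 0.7778.
At expiry t=1: V(1,0)=0.0000, V(1,1)=216.9600
(0,0): S=192.0000. Δ = (V_up−V_dn)/(S_up−S_dn) = (216.9600−0.0000)/(216.9600−182.4000) = 6.2778. V = [p*·216.9600 + (1−p*)·0.0000]/1.09 = 154.8135. B = V − Δ·S = -1050.5199.
Self-financing check: at every node Δ·S+B equals the discounted successor values.

(0,0): Delta=6.2778 Bond=-1050.5199
V0=154.8135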